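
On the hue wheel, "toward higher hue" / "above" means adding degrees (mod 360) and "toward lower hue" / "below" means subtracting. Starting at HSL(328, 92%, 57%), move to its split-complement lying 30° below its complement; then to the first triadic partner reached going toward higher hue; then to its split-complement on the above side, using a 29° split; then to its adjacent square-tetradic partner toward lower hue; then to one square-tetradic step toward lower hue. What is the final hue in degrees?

split-comp 30° ↓ +150°: 328 + 150 = 478 → 478 − 360 = 118°
triadic ↑ +120°: 118 + 120 = 238°
split-comp 29° ↑ +209°: 238 + 209 = 447 → 447 − 360 = 87°
square ↓ −90°: 87 − 90 = -3 → -3 + 360 = 357°
square ↓ −90°: 357 − 90 = 267°

267°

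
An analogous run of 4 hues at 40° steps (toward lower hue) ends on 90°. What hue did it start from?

3 steps of 40° (toward lower hue) give a net shift of −120°.
Start = end − shift: 90 + 120 = 210°

210°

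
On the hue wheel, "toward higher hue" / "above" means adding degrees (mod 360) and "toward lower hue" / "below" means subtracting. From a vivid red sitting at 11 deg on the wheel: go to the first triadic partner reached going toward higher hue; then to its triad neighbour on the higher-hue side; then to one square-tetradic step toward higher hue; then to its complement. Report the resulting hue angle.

161°

11 + 120 = 131°   (triadic ↑)
131 + 120 = 251°   (triadic ↑)
251 + 90 = 341°   (square ↑)
341 + 180 = 521 → 521 − 360 = 161°   (complement)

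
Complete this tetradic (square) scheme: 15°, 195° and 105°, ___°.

285°

A square tetradic scheme places four hues every 90°.
The full set through 15° is {15°, 105°, 195°, 285°}.
Given {15°, 105°, 195°}, the missing hue is 285°.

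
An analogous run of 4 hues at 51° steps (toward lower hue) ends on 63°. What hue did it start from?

216°

3 steps of 51° (toward lower hue) give a net shift of −153°.
Start = end − shift: 63 + 153 = 216°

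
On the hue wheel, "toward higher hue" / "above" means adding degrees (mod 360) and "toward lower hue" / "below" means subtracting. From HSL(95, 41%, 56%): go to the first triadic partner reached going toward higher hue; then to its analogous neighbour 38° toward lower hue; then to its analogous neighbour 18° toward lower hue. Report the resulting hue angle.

159°

triadic ↑ +120°: 95 + 120 = 215°
analog 38° ↓ −38°: 215 − 38 = 177°
analog 18° ↓ −18°: 177 − 18 = 159°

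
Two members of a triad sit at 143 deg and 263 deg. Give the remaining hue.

23°

A triad spaces three hues 120° apart.
The full set is {23°, 143°, 263°}.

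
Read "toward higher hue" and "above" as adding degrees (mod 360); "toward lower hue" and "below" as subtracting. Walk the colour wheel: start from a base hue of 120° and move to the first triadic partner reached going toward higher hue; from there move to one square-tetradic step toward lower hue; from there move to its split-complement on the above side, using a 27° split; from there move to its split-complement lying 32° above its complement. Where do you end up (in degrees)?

120 + 120 = 240°   (triadic ↑)
240 − 90 = 150°   (square ↓)
150 + 207 = 357°   (split-comp 27° ↑)
357 + 212 = 569 → 569 − 360 = 209°   (split-comp 32° ↑)

209°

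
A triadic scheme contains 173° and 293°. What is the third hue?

53°

A triad spaces three hues 120° apart.
The full set is {53°, 173°, 293°}.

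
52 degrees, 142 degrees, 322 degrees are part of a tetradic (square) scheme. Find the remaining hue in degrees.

232°

A square tetradic scheme places four hues every 90°.
The full set through 52° is {52°, 142°, 232°, 322°}.
Given {52°, 142°, 322°}, the missing hue is 232°.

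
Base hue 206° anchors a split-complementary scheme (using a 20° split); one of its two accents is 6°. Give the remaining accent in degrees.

Split-complementary hues sit 20° either side of the complement.
Complement of the base 206°: 206 + 180 = 386 → 386 − 360 = 26°
The given accent 6° is 20° one side of 26°; the other accent sits 20° the other side: 26 + 20 = 46°

46°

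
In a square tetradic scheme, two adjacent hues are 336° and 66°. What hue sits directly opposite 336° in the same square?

156°

A square tetradic scheme places four hues 90° apart; opposite corners are 180° apart.
336 + 180 = 516 → 516 − 360 = 156°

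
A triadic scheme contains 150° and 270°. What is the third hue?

30°

A triad spaces three hues 120° apart.
The full set is {30°, 150°, 270°}.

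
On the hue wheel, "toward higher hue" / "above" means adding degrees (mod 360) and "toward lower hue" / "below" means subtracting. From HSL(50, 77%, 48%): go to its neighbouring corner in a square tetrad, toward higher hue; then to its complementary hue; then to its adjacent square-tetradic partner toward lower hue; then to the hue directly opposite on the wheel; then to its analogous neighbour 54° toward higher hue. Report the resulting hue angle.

+90° (square ↑): 50 + 90 = 140°
+180° (complement): 140 + 180 = 320°
−90° (square ↓): 320 − 90 = 230°
+180° (complement): 230 + 180 = 410 → 410 − 360 = 50°
+54° (analog 54° ↑): 50 + 54 = 104°

104°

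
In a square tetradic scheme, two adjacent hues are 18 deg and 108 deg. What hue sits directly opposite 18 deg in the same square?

198°

A square tetradic scheme places four hues 90° apart; opposite corners are 180° apart.
18 + 180 = 198°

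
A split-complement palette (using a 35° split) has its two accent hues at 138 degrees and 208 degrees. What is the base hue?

353°

The accents sit 35° either side of the complement, so the complement is their short-arc midpoint on the wheel.
Short-arc midpoint of 138° and 208°: 173°.
Base is 180° from the complement: 173 − 180 = -7 → -7 + 360 = 353°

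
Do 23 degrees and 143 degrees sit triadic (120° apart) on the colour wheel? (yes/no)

Angular distance: |23 − 143| = 120 = 120°.
Triadic (120° apart) requires 120°.

yes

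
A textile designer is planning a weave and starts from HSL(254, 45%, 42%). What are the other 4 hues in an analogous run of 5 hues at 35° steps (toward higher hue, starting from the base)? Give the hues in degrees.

289°, 324°, 359°, and 34°

Analogous hues sit every 35° along the wheel.
254 + 35 = 289°
254 + 70 = 324°
254 + 105 = 359°
254 + 140 = 394 → 394 − 360 = 34°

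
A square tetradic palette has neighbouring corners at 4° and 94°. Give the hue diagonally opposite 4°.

A square tetradic scheme places four hues 90° apart; opposite corners are 180° apart.
4 + 180 = 184°

184°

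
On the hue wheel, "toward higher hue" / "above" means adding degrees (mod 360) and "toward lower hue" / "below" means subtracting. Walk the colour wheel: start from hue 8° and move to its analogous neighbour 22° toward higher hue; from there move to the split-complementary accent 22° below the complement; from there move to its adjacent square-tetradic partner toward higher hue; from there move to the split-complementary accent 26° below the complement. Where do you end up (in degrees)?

72°

analog 22° ↑ +22°: 8 + 22 = 30°
split-comp 22° ↓ +158°: 30 + 158 = 188°
square ↑ +90°: 188 + 90 = 278°
split-comp 26° ↓ +154°: 278 + 154 = 432 → 432 − 360 = 72°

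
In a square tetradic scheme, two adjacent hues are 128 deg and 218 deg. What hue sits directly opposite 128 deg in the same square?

A square tetradic scheme places four hues 90° apart; opposite corners are 180° apart.
128 + 180 = 308°

308°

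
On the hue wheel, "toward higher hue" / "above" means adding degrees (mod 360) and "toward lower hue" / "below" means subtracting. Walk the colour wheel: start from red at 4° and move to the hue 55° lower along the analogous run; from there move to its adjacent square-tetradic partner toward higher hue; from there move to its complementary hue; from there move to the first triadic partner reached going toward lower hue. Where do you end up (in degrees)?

99°

analog 55° ↓ −55°: 4 − 55 = -51 → -51 + 360 = 309°
square ↑ +90°: 309 + 90 = 399 → 399 − 360 = 39°
complement +180°: 39 + 180 = 219°
triadic ↓ −120°: 219 − 120 = 99°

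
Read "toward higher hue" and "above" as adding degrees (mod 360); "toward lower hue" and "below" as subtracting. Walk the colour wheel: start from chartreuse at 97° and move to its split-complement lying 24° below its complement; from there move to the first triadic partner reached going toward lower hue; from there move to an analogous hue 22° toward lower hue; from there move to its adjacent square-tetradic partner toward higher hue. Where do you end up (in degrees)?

201°

97 + 156 = 253°   (split-comp 24° ↓)
253 − 120 = 133°   (triadic ↓)
133 − 22 = 111°   (analog 22° ↓)
111 + 90 = 201°   (square ↑)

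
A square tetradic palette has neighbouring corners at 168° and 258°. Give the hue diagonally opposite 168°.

A square tetradic scheme places four hues 90° apart; opposite corners are 180° apart.
168 + 180 = 348°

348°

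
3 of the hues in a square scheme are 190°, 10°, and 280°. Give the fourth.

A square tetradic scheme places four hues every 90°.
The full set through 10° is {10°, 100°, 190°, 280°}.
Given {10°, 190°, 280°}, the missing hue is 100°.

100°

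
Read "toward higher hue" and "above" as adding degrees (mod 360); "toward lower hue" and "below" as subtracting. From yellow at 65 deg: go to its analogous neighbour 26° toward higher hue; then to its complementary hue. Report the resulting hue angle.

271°

analog 26° ↑ +26°: 65 + 26 = 91°
complement +180°: 91 + 180 = 271°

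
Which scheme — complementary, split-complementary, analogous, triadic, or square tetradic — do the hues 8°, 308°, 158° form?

Sort the hues: 8°, 158°, 308°.
Successive gaps around the wheel: 150°, 150°, 60°.
Two 150° gaps and one 60° gap — a base hue opposite a pair of accents 30° either side of its complement — is the split-complementary pattern.

split-complementary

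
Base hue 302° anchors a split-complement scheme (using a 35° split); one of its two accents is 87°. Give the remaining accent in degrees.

Split-complementary hues sit 35° either side of the complement.
Complement of the base 302°: 302 + 180 = 482 → 482 − 360 = 122°
The given accent 87° is 35° one side of 122°; the other accent sits 35° the other side: 122 + 35 = 157°

157°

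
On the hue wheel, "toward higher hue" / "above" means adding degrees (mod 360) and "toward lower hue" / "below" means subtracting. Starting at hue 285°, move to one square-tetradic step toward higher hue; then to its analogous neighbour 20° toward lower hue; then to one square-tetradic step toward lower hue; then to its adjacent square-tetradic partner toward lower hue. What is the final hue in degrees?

175°

square ↑ +90°: 285 + 90 = 375 → 375 − 360 = 15°
analog 20° ↓ −20°: 15 − 20 = -5 → -5 + 360 = 355°
square ↓ −90°: 355 − 90 = 265°
square ↓ −90°: 265 − 90 = 175°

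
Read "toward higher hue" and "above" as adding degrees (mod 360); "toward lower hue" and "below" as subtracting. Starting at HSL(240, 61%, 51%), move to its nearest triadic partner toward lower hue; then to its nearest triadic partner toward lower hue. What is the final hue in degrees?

240 − 120 = 120°   (triadic ↓)
120 − 120 = 0°   (triadic ↓)

0°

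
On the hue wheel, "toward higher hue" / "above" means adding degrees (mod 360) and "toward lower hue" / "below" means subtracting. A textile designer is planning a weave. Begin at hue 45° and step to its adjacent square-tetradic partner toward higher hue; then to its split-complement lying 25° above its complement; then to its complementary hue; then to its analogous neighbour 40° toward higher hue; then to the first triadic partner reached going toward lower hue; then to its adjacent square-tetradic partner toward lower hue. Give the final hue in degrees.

350°

+90° (square ↑): 45 + 90 = 135°
+205° (split-comp 25° ↑): 135 + 205 = 340°
+180° (complement): 340 + 180 = 520 → 520 − 360 = 160°
+40° (analog 40° ↑): 160 + 40 = 200°
−120° (triadic ↓): 200 − 120 = 80°
−90° (square ↓): 80 − 90 = -10 → -10 + 360 = 350°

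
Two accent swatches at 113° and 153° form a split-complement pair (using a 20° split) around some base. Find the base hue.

313°

The accents sit 20° either side of the complement, so the complement is their short-arc midpoint on the wheel.
Short-arc midpoint of 113° and 153°: 133°.
Base is 180° from the complement: 133 − 180 = -47 → -47 + 360 = 313°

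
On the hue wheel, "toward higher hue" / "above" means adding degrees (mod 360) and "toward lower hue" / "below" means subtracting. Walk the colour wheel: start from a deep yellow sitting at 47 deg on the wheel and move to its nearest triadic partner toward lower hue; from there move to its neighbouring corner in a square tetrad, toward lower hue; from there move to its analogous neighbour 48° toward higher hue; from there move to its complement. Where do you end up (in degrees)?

triadic ↓ −120°: 47 − 120 = -73 → -73 + 360 = 287°
square ↓ −90°: 287 − 90 = 197°
analog 48° ↑ +48°: 197 + 48 = 245°
complement +180°: 245 + 180 = 425 → 425 − 360 = 65°

65°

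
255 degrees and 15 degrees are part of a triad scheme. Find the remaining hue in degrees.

135°

A triad places three hues 120° apart.
The full set through 15° is {15°, 135°, 255°}.
Given {15°, 255°}, the missing hue is 135°.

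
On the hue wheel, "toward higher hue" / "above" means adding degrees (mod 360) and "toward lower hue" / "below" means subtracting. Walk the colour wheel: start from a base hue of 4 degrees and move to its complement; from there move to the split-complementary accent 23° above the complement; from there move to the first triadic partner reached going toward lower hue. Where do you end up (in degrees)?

+180° (complement): 4 + 180 = 184°
+203° (split-comp 23° ↑): 184 + 203 = 387 → 387 − 360 = 27°
−120° (triadic ↓): 27 − 120 = -93 → -93 + 360 = 267°

267°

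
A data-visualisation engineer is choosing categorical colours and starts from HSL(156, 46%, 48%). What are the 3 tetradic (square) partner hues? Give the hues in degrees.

156 + 90 = 246°
156 + 180 = 336°
156 + 270 = 426 → 426 − 360 = 66°

246°, 336°, 66°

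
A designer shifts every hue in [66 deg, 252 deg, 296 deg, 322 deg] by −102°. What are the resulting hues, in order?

66 − 102 = -36 → -36 + 360 = 324°
252 − 102 = 150°
296 − 102 = 194°
322 − 102 = 220°

324°, 150°, 194°, 220°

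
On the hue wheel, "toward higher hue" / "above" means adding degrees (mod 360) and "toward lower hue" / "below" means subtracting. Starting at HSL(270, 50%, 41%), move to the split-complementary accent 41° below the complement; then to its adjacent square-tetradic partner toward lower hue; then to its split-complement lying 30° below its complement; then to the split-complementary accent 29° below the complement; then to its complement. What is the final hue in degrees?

270 + 139 = 409 → 409 − 360 = 49°   (split-comp 41° ↓)
49 − 90 = -41 → -41 + 360 = 319°   (square ↓)
319 + 150 = 469 → 469 − 360 = 109°   (split-comp 30° ↓)
109 + 151 = 260°   (split-comp 29° ↓)
260 + 180 = 440 → 440 − 360 = 80°   (complement)

80°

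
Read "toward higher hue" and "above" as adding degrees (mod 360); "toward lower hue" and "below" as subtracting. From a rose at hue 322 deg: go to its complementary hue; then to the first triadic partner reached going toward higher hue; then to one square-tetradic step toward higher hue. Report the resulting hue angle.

352°

complement +180°: 322 + 180 = 502 → 502 − 360 = 142°
triadic ↑ +120°: 142 + 120 = 262°
square ↑ +90°: 262 + 90 = 352°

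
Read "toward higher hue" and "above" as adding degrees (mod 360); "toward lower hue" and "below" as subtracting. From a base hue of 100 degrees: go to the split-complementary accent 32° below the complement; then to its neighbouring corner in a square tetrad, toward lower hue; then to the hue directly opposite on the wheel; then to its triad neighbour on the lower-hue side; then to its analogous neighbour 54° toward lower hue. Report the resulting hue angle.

+148° (split-comp 32° ↓): 100 + 148 = 248°
−90° (square ↓): 248 − 90 = 158°
+180° (complement): 158 + 180 = 338°
−120° (triadic ↓): 338 − 120 = 218°
−54° (analog 54° ↓): 218 − 54 = 164°

164°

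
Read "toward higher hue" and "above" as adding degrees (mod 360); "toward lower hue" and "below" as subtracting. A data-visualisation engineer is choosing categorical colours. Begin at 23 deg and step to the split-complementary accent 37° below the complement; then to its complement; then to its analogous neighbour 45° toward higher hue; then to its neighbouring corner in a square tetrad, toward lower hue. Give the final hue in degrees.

301°

+143° (split-comp 37° ↓): 23 + 143 = 166°
+180° (complement): 166 + 180 = 346°
+45° (analog 45° ↑): 346 + 45 = 391 → 391 − 360 = 31°
−90° (square ↓): 31 − 90 = -59 → -59 + 360 = 301°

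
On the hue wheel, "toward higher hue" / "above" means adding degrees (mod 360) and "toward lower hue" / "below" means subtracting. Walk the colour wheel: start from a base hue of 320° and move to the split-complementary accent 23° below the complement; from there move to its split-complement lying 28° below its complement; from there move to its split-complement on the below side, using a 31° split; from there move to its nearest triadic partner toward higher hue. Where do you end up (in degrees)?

+157° (split-comp 23° ↓): 320 + 157 = 477 → 477 − 360 = 117°
+152° (split-comp 28° ↓): 117 + 152 = 269°
+149° (split-comp 31° ↓): 269 + 149 = 418 → 418 − 360 = 58°
+120° (triadic ↑): 58 + 120 = 178°

178°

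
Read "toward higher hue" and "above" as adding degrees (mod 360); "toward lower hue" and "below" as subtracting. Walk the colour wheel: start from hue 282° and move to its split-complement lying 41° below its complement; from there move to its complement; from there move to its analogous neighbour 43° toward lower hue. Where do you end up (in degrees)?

198°

split-comp 41° ↓ +139°: 282 + 139 = 421 → 421 − 360 = 61°
complement +180°: 61 + 180 = 241°
analog 43° ↓ −43°: 241 − 43 = 198°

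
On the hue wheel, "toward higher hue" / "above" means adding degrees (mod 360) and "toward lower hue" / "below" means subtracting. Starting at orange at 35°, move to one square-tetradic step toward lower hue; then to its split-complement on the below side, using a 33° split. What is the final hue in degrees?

−90° (square ↓): 35 − 90 = -55 → -55 + 360 = 305°
+147° (split-comp 33° ↓): 305 + 147 = 452 → 452 − 360 = 92°

92°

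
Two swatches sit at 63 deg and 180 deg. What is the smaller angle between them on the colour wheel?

|63 − 180| = 117.
117 ≤ 180, so the shorter arc is 117°.

117°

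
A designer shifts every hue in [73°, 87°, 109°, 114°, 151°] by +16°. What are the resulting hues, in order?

73 + 16 = 89°
87 + 16 = 103°
109 + 16 = 125°
114 + 16 = 130°
151 + 16 = 167°

89°, 103°, 125°, 130°, 167°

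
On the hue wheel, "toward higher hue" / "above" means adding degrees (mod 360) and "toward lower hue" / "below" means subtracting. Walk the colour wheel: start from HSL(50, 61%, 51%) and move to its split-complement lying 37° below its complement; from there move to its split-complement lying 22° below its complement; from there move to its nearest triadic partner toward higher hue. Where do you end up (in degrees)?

111°

split-comp 37° ↓ +143°: 50 + 143 = 193°
split-comp 22° ↓ +158°: 193 + 158 = 351°
triadic ↑ +120°: 351 + 120 = 471 → 471 − 360 = 111°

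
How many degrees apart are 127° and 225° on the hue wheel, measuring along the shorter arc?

98°

|127 − 225| = 98.
98 ≤ 180, so the shorter arc is 98°.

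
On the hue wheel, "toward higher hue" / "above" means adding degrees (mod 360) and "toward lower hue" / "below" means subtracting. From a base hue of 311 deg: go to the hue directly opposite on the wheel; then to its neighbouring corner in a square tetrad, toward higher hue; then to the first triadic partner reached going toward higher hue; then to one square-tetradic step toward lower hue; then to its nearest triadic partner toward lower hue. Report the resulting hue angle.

complement +180°: 311 + 180 = 491 → 491 − 360 = 131°
square ↑ +90°: 131 + 90 = 221°
triadic ↑ +120°: 221 + 120 = 341°
square ↓ −90°: 341 − 90 = 251°
triadic ↓ −120°: 251 − 120 = 131°

131°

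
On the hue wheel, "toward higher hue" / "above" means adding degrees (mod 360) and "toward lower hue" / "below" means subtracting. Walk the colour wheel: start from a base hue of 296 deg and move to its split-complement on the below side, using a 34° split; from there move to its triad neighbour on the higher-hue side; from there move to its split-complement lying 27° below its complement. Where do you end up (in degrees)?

+146° (split-comp 34° ↓): 296 + 146 = 442 → 442 − 360 = 82°
+120° (triadic ↑): 82 + 120 = 202°
+153° (split-comp 27° ↓): 202 + 153 = 355°

355°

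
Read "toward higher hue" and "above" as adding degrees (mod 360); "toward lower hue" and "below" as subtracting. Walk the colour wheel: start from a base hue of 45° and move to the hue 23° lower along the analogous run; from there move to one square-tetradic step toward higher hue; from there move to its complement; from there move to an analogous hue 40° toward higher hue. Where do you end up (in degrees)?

−23° (analog 23° ↓): 45 − 23 = 22°
+90° (square ↑): 22 + 90 = 112°
+180° (complement): 112 + 180 = 292°
+40° (analog 40° ↑): 292 + 40 = 332°

332°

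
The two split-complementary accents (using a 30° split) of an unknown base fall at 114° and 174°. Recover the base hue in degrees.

324°

The accents sit 30° either side of the complement, so the complement is their short-arc midpoint on the wheel.
Short-arc midpoint of 114° and 174°: 144°.
Base is 180° from the complement: 144 − 180 = -36 → -36 + 360 = 324°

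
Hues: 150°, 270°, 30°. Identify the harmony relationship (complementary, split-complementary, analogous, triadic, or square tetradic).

triadic

Sort the hues: 30°, 150°, 270°.
Successive gaps around the wheel: 120°, 120°, 120°.
Three hues equally spaced 120° apart form a triad.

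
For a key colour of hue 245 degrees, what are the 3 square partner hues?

335°, 65° and 155°

A square tetradic scheme places four hues every 90°.
245 + 90 = 335°
245 + 180 = 425 → 425 − 360 = 65°
245 + 270 = 515 → 515 − 360 = 155°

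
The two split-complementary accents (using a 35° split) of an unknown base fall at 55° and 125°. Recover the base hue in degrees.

The accents sit 35° either side of the complement, so the complement is their short-arc midpoint on the wheel.
Short-arc midpoint of 55° and 125°: 90°.
Base is 180° from the complement: 90 − 180 = -90 → -90 + 360 = 270°

270°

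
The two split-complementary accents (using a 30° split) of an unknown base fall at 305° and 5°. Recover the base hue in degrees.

155°

The accents sit 30° either side of the complement, so the complement is their short-arc midpoint on the wheel.
Short-arc midpoint of 305° and 5°: 335°.
Base is 180° from the complement: 335 − 180 = 155°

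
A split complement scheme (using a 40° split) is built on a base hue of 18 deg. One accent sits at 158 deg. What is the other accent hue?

Split-complementary hues sit 40° either side of the complement.
Complement of the base 18°: 18 + 180 = 198°
The given accent 158° is 40° one side of 198°; the other accent sits 40° the other side: 198 + 40 = 238°

238°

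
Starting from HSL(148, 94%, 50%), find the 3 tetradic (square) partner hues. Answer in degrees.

238°, 328°, and 58°

A square tetradic scheme places four hues every 90°.
148 + 90 = 238°
148 + 180 = 328°
148 + 270 = 418 → 418 − 360 = 58°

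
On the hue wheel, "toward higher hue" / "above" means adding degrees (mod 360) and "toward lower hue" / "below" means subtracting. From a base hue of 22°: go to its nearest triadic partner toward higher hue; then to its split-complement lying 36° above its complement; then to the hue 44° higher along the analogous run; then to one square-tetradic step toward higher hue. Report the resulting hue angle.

132°

triadic ↑ +120°: 22 + 120 = 142°
split-comp 36° ↑ +216°: 142 + 216 = 358°
analog 44° ↑ +44°: 358 + 44 = 402 → 402 − 360 = 42°
square ↑ +90°: 42 + 90 = 132°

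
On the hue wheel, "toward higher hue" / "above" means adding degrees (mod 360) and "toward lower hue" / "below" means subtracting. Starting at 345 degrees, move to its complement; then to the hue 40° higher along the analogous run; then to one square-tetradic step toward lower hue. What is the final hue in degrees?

345 + 180 = 525 → 525 − 360 = 165°   (complement)
165 + 40 = 205°   (analog 40° ↑)
205 − 90 = 115°   (square ↓)

115°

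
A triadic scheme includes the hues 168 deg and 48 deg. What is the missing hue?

A triad places three hues 120° apart.
The full set through 48° is {48°, 168°, 288°}.
Given {48°, 168°}, the missing hue is 288°.

288°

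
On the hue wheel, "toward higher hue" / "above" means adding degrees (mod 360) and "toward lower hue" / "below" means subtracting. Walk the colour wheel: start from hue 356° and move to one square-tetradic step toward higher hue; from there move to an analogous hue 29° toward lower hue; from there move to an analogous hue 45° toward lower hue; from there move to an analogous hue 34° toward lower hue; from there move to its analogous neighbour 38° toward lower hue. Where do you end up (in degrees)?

300°

square ↑ +90°: 356 + 90 = 446 → 446 − 360 = 86°
analog 29° ↓ −29°: 86 − 29 = 57°
analog 45° ↓ −45°: 57 − 45 = 12°
analog 34° ↓ −34°: 12 − 34 = -22 → -22 + 360 = 338°
analog 38° ↓ −38°: 338 − 38 = 300°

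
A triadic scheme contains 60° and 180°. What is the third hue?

300°

A triad spaces three hues 120° apart.
The full set is {60°, 180°, 300°}.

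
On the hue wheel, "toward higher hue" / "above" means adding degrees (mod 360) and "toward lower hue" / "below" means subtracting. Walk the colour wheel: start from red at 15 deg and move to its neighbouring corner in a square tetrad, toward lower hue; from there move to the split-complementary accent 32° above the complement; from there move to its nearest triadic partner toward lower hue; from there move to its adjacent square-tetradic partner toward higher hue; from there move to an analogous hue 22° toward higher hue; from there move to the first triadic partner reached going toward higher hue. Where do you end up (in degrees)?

square ↓ −90°: 15 − 90 = -75 → -75 + 360 = 285°
split-comp 32° ↑ +212°: 285 + 212 = 497 → 497 − 360 = 137°
triadic ↓ −120°: 137 − 120 = 17°
square ↑ +90°: 17 + 90 = 107°
analog 22° ↑ +22°: 107 + 22 = 129°
triadic ↑ +120°: 129 + 120 = 249°

249°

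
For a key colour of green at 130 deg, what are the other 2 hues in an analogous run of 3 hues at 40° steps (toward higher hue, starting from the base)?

Analogous hues sit every 40° along the wheel.
130 + 40 = 170°
130 + 80 = 210°

170° and 210°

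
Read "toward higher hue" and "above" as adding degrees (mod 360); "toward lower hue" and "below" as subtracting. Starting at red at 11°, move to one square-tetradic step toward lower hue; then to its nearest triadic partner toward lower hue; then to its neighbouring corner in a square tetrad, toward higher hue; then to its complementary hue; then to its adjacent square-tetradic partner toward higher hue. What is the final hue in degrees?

square ↓ −90°: 11 − 90 = -79 → -79 + 360 = 281°
triadic ↓ −120°: 281 − 120 = 161°
square ↑ +90°: 161 + 90 = 251°
complement +180°: 251 + 180 = 431 → 431 − 360 = 71°
square ↑ +90°: 71 + 90 = 161°

161°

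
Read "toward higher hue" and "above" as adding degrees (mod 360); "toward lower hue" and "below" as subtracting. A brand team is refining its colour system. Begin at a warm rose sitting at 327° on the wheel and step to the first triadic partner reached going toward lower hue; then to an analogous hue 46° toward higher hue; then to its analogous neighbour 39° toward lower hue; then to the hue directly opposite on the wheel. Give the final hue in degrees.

327 − 120 = 207°   (triadic ↓)
207 + 46 = 253°   (analog 46° ↑)
253 − 39 = 214°   (analog 39° ↓)
214 + 180 = 394 → 394 − 360 = 34°   (complement)

34°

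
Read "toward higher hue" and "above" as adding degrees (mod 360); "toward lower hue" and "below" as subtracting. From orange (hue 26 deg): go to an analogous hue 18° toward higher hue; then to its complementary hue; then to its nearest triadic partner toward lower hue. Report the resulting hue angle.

analog 18° ↑ +18°: 26 + 18 = 44°
complement +180°: 44 + 180 = 224°
triadic ↓ −120°: 224 − 120 = 104°

104°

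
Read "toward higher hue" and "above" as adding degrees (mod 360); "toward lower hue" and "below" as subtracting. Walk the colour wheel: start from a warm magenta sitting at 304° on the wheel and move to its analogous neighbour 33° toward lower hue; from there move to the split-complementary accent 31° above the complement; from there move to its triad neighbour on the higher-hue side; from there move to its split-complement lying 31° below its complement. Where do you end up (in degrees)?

−33° (analog 33° ↓): 304 − 33 = 271°
+211° (split-comp 31° ↑): 271 + 211 = 482 → 482 − 360 = 122°
+120° (triadic ↑): 122 + 120 = 242°
+149° (split-comp 31° ↓): 242 + 149 = 391 → 391 − 360 = 31°

31°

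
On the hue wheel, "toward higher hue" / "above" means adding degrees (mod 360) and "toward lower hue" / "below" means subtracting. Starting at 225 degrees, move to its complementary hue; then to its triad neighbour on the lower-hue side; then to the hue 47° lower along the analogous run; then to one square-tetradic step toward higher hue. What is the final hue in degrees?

328°

complement +180°: 225 + 180 = 405 → 405 − 360 = 45°
triadic ↓ −120°: 45 − 120 = -75 → -75 + 360 = 285°
analog 47° ↓ −47°: 285 − 47 = 238°
square ↑ +90°: 238 + 90 = 328°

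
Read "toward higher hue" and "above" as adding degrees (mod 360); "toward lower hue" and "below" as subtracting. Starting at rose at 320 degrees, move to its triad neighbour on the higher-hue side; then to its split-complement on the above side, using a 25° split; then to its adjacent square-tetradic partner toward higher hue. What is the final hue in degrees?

15°

triadic ↑ +120°: 320 + 120 = 440 → 440 − 360 = 80°
split-comp 25° ↑ +205°: 80 + 205 = 285°
square ↑ +90°: 285 + 90 = 375 → 375 − 360 = 15°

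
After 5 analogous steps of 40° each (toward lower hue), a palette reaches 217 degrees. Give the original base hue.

57°

5 steps of 40° (toward lower hue) give a net shift of −200°.
Start = end − shift: 217 + 200 = 417 → 417 − 360 = 57°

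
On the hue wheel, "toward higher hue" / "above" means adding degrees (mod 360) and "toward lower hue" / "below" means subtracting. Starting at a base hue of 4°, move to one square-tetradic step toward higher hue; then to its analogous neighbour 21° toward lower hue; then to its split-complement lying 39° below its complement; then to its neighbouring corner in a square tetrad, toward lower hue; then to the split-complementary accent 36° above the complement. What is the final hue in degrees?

340°

square ↑ +90°: 4 + 90 = 94°
analog 21° ↓ −21°: 94 − 21 = 73°
split-comp 39° ↓ +141°: 73 + 141 = 214°
square ↓ −90°: 214 − 90 = 124°
split-comp 36° ↑ +216°: 124 + 216 = 340°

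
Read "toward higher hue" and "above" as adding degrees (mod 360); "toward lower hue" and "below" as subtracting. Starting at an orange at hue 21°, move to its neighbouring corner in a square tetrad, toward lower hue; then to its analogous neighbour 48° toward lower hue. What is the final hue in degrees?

243°

21 − 90 = -69 → -69 + 360 = 291°   (square ↓)
291 − 48 = 243°   (analog 48° ↓)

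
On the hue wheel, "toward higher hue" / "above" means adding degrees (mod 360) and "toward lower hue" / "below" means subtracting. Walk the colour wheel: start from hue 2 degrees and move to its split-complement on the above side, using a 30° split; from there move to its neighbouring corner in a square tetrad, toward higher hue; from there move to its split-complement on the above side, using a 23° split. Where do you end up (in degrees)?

+210° (split-comp 30° ↑): 2 + 210 = 212°
+90° (square ↑): 212 + 90 = 302°
+203° (split-comp 23° ↑): 302 + 203 = 505 → 505 − 360 = 145°

145°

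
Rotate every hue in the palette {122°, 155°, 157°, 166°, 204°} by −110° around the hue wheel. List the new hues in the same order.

12°, 45°, 47°, 56°, 94°

122 − 110 = 12°
155 − 110 = 45°
157 − 110 = 47°
166 − 110 = 56°
204 − 110 = 94°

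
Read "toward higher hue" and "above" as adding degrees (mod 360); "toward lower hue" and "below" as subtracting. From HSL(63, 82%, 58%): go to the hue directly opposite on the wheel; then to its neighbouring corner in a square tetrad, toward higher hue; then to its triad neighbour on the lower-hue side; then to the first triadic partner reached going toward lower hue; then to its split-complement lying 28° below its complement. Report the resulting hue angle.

+180° (complement): 63 + 180 = 243°
+90° (square ↑): 243 + 90 = 333°
−120° (triadic ↓): 333 − 120 = 213°
−120° (triadic ↓): 213 − 120 = 93°
+152° (split-comp 28° ↓): 93 + 152 = 245°

245°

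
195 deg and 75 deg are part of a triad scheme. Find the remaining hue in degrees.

A triad places three hues 120° apart.
The full set through 75° is {75°, 195°, 315°}.
Given {75°, 195°}, the missing hue is 315°.

315°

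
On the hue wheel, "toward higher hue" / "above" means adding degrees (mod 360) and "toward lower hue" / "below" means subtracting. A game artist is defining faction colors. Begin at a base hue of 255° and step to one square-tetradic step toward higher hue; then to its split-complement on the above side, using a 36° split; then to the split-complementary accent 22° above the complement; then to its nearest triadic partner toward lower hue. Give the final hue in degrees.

283°

square ↑ +90°: 255 + 90 = 345°
split-comp 36° ↑ +216°: 345 + 216 = 561 → 561 − 360 = 201°
split-comp 22° ↑ +202°: 201 + 202 = 403 → 403 − 360 = 43°
triadic ↓ −120°: 43 − 120 = -77 → -77 + 360 = 283°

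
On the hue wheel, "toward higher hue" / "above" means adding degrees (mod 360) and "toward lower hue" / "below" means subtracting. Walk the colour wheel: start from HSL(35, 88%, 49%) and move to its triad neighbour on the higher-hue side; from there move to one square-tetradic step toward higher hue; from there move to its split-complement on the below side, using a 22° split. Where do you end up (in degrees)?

+120° (triadic ↑): 35 + 120 = 155°
+90° (square ↑): 155 + 90 = 245°
+158° (split-comp 22° ↓): 245 + 158 = 403 → 403 − 360 = 43°

43°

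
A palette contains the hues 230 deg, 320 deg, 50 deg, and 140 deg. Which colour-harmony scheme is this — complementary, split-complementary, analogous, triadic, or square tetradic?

square tetradic

Sort the hues: 50°, 140°, 230°, 320°.
Successive gaps around the wheel: 90°, 90°, 90°, 90°.
Four hues every 90° form a square tetradic scheme.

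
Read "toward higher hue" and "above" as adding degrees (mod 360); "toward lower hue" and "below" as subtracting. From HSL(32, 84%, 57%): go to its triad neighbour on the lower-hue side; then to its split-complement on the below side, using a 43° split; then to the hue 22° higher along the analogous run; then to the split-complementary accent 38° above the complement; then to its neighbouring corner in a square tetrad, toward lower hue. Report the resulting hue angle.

32 − 120 = -88 → -88 + 360 = 272°   (triadic ↓)
272 + 137 = 409 → 409 − 360 = 49°   (split-comp 43° ↓)
49 + 22 = 71°   (analog 22° ↑)
71 + 218 = 289°   (split-comp 38° ↑)
289 − 90 = 199°   (square ↓)

199°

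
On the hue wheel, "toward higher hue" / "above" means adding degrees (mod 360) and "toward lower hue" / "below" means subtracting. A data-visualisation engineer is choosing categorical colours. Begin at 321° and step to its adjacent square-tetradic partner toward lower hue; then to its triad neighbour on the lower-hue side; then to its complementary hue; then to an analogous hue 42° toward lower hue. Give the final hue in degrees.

−90° (square ↓): 321 − 90 = 231°
−120° (triadic ↓): 231 − 120 = 111°
+180° (complement): 111 + 180 = 291°
−42° (analog 42° ↓): 291 − 42 = 249°

249°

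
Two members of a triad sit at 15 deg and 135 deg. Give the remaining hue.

255°

A triad spaces three hues 120° apart.
The full set is {15°, 135°, 255°}.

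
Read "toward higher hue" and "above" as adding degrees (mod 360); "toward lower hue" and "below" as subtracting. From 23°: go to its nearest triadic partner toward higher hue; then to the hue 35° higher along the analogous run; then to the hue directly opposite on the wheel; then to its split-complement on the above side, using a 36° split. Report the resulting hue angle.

triadic ↑ +120°: 23 + 120 = 143°
analog 35° ↑ +35°: 143 + 35 = 178°
complement +180°: 178 + 180 = 358°
split-comp 36° ↑ +216°: 358 + 216 = 574 → 574 − 360 = 214°

214°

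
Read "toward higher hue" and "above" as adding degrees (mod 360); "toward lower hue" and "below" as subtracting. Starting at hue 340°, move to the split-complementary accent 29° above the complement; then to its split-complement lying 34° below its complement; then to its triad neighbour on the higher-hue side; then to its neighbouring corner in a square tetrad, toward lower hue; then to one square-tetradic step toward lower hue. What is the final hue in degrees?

+209° (split-comp 29° ↑): 340 + 209 = 549 → 549 − 360 = 189°
+146° (split-comp 34° ↓): 189 + 146 = 335°
+120° (triadic ↑): 335 + 120 = 455 → 455 − 360 = 95°
−90° (square ↓): 95 − 90 = 5°
−90° (square ↓): 5 − 90 = -85 → -85 + 360 = 275°

275°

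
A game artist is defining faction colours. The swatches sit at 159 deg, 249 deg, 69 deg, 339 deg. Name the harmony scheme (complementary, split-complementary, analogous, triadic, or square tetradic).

square tetradic

Sort the hues: 69°, 159°, 249°, 339°.
Successive gaps around the wheel: 90°, 90°, 90°, 90°.
Four hues every 90° form a square tetradic scheme.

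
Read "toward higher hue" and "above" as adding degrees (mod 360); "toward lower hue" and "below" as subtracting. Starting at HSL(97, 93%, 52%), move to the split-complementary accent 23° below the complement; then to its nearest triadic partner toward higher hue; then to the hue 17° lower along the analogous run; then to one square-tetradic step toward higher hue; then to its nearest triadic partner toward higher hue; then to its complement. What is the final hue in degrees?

27°

+157° (split-comp 23° ↓): 97 + 157 = 254°
+120° (triadic ↑): 254 + 120 = 374 → 374 − 360 = 14°
−17° (analog 17° ↓): 14 − 17 = -3 → -3 + 360 = 357°
+90° (square ↑): 357 + 90 = 447 → 447 − 360 = 87°
+120° (triadic ↑): 87 + 120 = 207°
+180° (complement): 207 + 180 = 387 → 387 − 360 = 27°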